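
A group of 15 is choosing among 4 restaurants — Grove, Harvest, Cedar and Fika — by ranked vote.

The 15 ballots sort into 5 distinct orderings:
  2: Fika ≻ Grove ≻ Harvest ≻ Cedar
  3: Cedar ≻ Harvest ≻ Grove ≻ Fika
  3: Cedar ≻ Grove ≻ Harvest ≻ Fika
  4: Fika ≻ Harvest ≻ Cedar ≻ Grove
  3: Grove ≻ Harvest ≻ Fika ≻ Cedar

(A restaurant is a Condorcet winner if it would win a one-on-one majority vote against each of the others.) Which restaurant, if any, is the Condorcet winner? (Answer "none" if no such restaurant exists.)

none

Head-to-head results (15 friends):
Grove vs Harvest: Grove is ranked higher on 2+3+3 = 8 ballots, Harvest on 7. Grove wins 8–7.
Grove vs Cedar: Grove is ranked higher on 2+3 = 5 ballots, Cedar on 10. Cedar wins 10–5.
Grove vs Fika: Grove wins 9–6.
Harvest vs Cedar: 9 to 6, Harvest.
Harvest vs Fika: Harvest, 9–6.
Cedar vs Fika: Fika, 9–6.
Each restaurant drops at least one matchup (Grove loses to Cedar; Harvest loses to Grove; Cedar loses to Harvest; Fika loses to Grove); the cycle Grove → Harvest → Cedar → Grove rules out a Condorcet winner.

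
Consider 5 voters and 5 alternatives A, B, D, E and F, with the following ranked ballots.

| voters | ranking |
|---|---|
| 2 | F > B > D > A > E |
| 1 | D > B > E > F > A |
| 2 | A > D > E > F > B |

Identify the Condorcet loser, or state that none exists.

Head-to-head results (5 voters):
A vs B: 2 to 3, B.
A vs D: D, 3–2.
A vs E: 4 to 1, A.
A vs F: 2 to 3, F.
B vs D: 2 for B, 3 for D — D by 3–2.
B vs E: B, 3–2.
B vs F: B is ranked higher on 1 ballot, F on 4. F wins 4–1.
D vs E: D wins 5–0.
D vs F: D, 3–2.
E vs F: E, 3–2.
Each alternative has at least one pairwise win (A beats E; B beats A; D beats A; E beats F; F beats A) — no Condorcet loser.

none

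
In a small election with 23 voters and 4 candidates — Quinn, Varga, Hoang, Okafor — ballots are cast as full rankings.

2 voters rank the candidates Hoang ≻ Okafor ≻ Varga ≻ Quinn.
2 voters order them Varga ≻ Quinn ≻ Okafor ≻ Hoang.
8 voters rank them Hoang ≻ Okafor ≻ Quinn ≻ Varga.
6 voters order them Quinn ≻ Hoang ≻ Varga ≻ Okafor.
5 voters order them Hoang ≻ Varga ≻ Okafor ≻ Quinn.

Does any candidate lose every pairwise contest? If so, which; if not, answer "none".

none

Pairwise majorities:
Quinn vs Varga: Quinn wins 14–9.
Quinn vs Hoang: 2+6 = 8 for Quinn, 15 for Hoang — Hoang by 15–8.
Quinn vs Okafor: Okafor wins 15–8.
Varga vs Hoang: Hoang wins 21–2.
Varga vs Okafor: Varga is ranked higher on 2+6+5 = 13 ballots, Okafor on 10. Varga wins 13–10.
Hoang vs Okafor: Hoang is ranked higher on 2+8+6+5 = 21 ballots, Okafor on 2. Hoang wins 21–2.
Each candidate has at least one pairwise win (Quinn beats Varga; Varga beats Okafor; Hoang beats Quinn; Okafor beats Quinn) — no Condorcet loser.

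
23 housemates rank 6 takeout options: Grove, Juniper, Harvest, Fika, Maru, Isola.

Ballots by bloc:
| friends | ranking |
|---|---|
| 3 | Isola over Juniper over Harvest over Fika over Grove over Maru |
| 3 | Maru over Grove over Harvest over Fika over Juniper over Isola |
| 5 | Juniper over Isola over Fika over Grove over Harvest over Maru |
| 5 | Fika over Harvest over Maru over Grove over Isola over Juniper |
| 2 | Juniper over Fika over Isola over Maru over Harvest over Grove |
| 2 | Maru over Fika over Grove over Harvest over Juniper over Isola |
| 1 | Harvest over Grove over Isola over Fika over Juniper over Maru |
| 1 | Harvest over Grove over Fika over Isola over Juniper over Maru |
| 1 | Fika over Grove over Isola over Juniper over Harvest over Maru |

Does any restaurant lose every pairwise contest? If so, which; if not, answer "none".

none

Head-to-head results (23 friends):
Grove vs Juniper: Grove, 13–10.
Grove vs Harvest: 11 to 12, Harvest.
Grove vs Fika: 3+1+1 = 5 for Grove, 18 for Fika — Fika by 18–5.
Grove vs Maru: Maru wins 12–11.
Grove vs Isola: Grove wins 13–10.
Juniper vs Harvest: Harvest, 12–11.
Juniper vs Fika: 10 to 13, Fika.
Juniper vs Maru: Juniper wins 13–10.
Juniper vs Isola: Juniper preferred on 3+5+2+2 = 12 ballots; Juniper wins 12–11.
Harvest vs Fika: 8 to 15, Fika.
Harvest–Maru: Harvest 16–7.
Harvest vs Isola: 12 to 11, Harvest.
Fika vs Maru: 18 to 5, Fika.
Fika vs Isola: 14 to 9, Fika.
Maru–Isola: Isola 13–10.
No restaurant is winless: Grove beats Juniper; Juniper beats Maru; Harvest beats Grove; Fika beats Grove; Maru beats Grove; Isola beats Maru. There is no Condorcet loser.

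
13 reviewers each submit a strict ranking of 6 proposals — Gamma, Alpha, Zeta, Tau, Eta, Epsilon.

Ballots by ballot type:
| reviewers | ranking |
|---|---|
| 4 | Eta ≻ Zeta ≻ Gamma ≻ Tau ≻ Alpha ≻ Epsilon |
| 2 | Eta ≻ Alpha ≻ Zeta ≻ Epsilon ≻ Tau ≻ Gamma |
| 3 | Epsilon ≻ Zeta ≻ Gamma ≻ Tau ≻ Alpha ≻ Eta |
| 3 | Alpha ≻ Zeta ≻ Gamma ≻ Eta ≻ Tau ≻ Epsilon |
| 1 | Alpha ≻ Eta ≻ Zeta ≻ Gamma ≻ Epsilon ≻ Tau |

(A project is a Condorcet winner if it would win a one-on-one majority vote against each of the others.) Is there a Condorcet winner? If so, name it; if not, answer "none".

Head-to-head results (13 reviewers):
Gamma vs Alpha: Gamma is ranked higher on 4+3 = 7 ballots, Alpha on 6. Gamma wins 7–6.
Gamma vs Zeta: Gamma preferred on 0 ballots; Zeta wins 13–0.
Gamma vs Tau: 11 to 2, Gamma.
Gamma vs Eta: Gamma preferred on 3+3 = 6 ballots; Eta wins 7–6.
Gamma vs Epsilon: 4+3+1 = 8 for Gamma, 5 for Epsilon — Gamma by 8–5.
Alpha vs Zeta: Alpha preferred on 2+3+1 = 6 ballots; Zeta wins 7–6.
Alpha vs Tau: Alpha preferred on 2+3+1 = 6 ballots; Tau wins 7–6.
Alpha vs Eta: 3+3+1 = 7 for Alpha, 6 for Eta — Alpha by 7–6.
Alpha vs Epsilon: 10 to 3, Alpha.
Zeta vs Tau: 13 to 0, Zeta.
Zeta vs Eta: 3+3 = 6 for Zeta, 7 for Eta — Eta by 7–6.
Zeta vs Epsilon: Zeta is ranked higher on 4+2+3+1 = 10 ballots, Epsilon on 3. Zeta wins 10–3.
Tau vs Eta: 3 to 10, Eta.
Tau vs Epsilon: Tau is ranked higher on 4+3 = 7 ballots, Epsilon on 6. Tau wins 7–6.
Eta vs Epsilon: Eta is ranked higher on 4+2+3+1 = 10 ballots, Epsilon on 3. Eta wins 10–3.
Each project drops at least one matchup (Gamma loses to Zeta; Alpha loses to Gamma; Zeta loses to Eta; Tau loses to Gamma; Eta loses to Alpha; Epsilon loses to Gamma); the cycle Gamma beats Alpha beats Eta beats Gamma rules out a Condorcet winner.

none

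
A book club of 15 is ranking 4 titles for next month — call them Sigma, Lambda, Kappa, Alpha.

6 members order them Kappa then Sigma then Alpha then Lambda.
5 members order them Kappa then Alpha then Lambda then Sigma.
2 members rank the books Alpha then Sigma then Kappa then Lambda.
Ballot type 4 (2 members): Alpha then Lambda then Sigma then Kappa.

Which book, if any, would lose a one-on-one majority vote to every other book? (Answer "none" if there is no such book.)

Lambda

Pairwise majorities:
Sigma vs Lambda: Sigma wins 8–7.
Sigma vs Kappa: Sigma preferred on 2+2 = 4 ballots; Kappa wins 11–4.
Sigma vs Alpha: Sigma is ranked higher on 6 ballots, Alpha on 9. Alpha wins 9–6.
Lambda–Kappa: Kappa 13–2.
Lambda vs Alpha: Alpha, 15–0.
Kappa vs Alpha: Kappa preferred on 6+5 = 11 ballots; Kappa wins 11–4.
Lambda is beaten in every head-to-head and is the Condorcet loser.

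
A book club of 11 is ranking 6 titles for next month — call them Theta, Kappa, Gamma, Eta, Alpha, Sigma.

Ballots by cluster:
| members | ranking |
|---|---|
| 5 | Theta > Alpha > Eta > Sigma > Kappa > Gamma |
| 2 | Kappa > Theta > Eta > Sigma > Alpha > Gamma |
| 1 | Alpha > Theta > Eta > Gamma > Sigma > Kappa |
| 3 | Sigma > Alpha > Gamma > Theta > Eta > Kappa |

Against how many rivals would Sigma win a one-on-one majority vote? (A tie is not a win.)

2

Sigma against each rival (11 members):
Sigma vs Theta: 3 for Sigma, 8 for Theta — Theta by 8–3.
Sigma–Kappa: Sigma 9–2.
Sigma vs Gamma: Sigma is ranked higher on 5+2+3 = 10 ballots, Gamma on 1. Sigma wins 10–1.
Sigma vs Eta: Sigma preferred on 3 ballots; Eta wins 8–3.
Sigma vs Alpha: Sigma preferred on 2+3 = 5 ballots; Alpha wins 6–5.
Sigma beats Kappa, Gamma; loses to Theta, Eta, Alpha — 2 pairwise wins.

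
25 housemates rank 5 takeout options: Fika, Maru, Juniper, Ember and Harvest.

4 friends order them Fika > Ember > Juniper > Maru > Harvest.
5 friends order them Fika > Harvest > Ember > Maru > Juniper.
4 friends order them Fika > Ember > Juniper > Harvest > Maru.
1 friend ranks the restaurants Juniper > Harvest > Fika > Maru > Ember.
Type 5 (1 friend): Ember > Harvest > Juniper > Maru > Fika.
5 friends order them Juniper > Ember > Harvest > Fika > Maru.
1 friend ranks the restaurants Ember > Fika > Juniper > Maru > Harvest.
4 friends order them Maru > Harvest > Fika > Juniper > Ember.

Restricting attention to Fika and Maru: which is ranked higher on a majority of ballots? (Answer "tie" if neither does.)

Ballots ranking Fika above Maru: 4 + 5 + 4 + 1 + 5 + 1 = 20.
Ballots ranking Maru above Fika: 25 − 20 = 5.
Fika wins the head-to-head 20–5.

Fika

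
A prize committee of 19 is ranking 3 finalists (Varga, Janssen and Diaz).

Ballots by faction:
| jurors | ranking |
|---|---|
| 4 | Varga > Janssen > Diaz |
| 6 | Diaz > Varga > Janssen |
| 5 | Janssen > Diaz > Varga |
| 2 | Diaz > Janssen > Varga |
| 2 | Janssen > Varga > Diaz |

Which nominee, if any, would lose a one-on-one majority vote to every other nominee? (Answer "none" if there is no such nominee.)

none

Pairwise majorities:
Varga vs Janssen: Varga is ranked higher on 4+6 = 10 ballots, Janssen on 9. Varga wins 10–9.
Varga vs Diaz: Diaz wins 13–6.
Janssen vs Diaz: Janssen, 11–8.
No nominee is winless: Varga beats Janssen; Janssen beats Diaz; Diaz beats Varga. There is no Condorcet loser.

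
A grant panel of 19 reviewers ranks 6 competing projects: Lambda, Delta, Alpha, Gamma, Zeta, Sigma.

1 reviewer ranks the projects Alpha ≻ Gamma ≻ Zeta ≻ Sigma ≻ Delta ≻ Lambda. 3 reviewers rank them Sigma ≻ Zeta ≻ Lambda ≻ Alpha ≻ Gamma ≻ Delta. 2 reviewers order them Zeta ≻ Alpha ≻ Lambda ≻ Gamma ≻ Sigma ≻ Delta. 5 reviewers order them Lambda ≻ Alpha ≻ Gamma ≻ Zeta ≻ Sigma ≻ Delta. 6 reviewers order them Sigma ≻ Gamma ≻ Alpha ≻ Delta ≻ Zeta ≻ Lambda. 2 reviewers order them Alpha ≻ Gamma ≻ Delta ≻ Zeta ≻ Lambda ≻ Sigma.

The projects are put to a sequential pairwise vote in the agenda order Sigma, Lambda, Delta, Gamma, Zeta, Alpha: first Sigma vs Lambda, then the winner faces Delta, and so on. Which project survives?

Round 1: Sigma vs Lambda — 10–9, Sigma advances.
Round 2: Sigma vs Delta — 17–2, Sigma advances.
Round 3: Sigma vs Gamma — 9–10, Gamma advances.
Round 4: Gamma vs Zeta — 14–5, Gamma advances.
Round 5: Gamma vs Alpha — 6–13, Alpha advances.
The agenda winner is Alpha.

Alpha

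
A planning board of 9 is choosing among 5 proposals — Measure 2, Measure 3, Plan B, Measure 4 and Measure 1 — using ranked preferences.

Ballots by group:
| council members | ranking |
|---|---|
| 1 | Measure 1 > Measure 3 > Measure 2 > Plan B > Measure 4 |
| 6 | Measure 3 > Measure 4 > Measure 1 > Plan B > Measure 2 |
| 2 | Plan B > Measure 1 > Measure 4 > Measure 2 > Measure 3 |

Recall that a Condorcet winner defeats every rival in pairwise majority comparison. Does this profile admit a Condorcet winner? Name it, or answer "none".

Pairwise majorities:
Measure 2 vs Measure 3: 2 to 7, Measure 3.
Measure 2 vs Plan B: Measure 2 preferred on 1 ballot; Plan B wins 8–1.
Measure 2 vs Measure 4: Measure 2 is ranked higher on 1 ballot, Measure 4 on 8. Measure 4 wins 8–1.
Measure 2 vs Measure 1: 0 to 9, Measure 1.
Measure 3 vs Plan B: Measure 3 is ranked higher on 1+6 = 7 ballots, Plan B on 2. Measure 3 wins 7–2.
Measure 3 vs Measure 4: Measure 3 preferred on 1+6 = 7 ballots; Measure 3 wins 7–2.
Measure 3 vs Measure 1: 6 to 3, Measure 3.
Plan B vs Measure 4: Plan B preferred on 1+2 = 3 ballots; Measure 4 wins 6–3.
Plan B vs Measure 1: Plan B preferred on 2 ballots; Measure 1 wins 7–2.
Measure 4 vs Measure 1: 6 to 3, Measure 4.
Only Measure 3 has no losses; Measure 3 is the Condorcet winner.

Measure 3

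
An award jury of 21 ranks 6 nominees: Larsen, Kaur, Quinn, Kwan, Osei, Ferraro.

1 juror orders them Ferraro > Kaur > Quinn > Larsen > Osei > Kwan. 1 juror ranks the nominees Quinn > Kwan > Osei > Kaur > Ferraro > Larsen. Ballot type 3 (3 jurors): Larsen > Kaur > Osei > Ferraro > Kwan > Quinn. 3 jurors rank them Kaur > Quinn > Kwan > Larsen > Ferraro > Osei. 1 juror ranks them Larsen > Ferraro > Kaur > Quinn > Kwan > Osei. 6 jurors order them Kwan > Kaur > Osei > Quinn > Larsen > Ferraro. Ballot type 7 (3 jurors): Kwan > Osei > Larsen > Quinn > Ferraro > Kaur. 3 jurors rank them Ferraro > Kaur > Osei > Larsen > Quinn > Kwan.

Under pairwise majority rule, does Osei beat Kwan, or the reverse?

Ballots ranking Osei above Kwan: 1 + 3 + 3 = 7.
Ballots ranking Kwan above Osei: 21 − 7 = 14.
Kwan wins the head-to-head 14–7.

Kwan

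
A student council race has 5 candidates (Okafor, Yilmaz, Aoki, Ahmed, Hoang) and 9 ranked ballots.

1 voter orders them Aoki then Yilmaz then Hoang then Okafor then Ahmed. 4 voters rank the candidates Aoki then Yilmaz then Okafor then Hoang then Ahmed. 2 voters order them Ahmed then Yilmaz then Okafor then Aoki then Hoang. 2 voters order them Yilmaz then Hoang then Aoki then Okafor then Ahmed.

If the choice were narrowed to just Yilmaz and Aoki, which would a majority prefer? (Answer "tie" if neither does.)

Aoki

Ballots ranking Yilmaz above Aoki: 2 + 2 = 4.
Ballots ranking Aoki above Yilmaz: 9 − 4 = 5.
Aoki wins the head-to-head 5–4.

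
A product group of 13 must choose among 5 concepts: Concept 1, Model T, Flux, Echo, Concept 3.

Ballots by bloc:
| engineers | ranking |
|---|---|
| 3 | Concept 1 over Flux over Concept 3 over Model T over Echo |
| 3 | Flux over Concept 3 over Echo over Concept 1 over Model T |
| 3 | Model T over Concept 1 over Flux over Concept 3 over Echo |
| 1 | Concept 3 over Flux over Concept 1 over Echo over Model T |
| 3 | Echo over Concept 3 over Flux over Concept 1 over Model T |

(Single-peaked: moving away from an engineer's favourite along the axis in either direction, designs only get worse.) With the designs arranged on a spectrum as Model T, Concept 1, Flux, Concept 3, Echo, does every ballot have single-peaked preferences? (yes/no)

yes

Axis positions: Model T=1, Concept 1=2, Flux=3, Concept 3=4, Echo=5.
Bloc 1 (peak Concept 1 at position 2): ranking walks positions 2-3-4-1-5, expanding outward from the peak — single-peaked.
Bloc 2 (peak Flux at position 3): ranking walks positions 3-4-5-2-1, expanding outward from the peak — single-peaked.
Bloc 3 (peak Model T at position 1): ranking walks positions 1-2-3-4-5, expanding outward from the peak — single-peaked.
Bloc 4 (peak Concept 3 at position 4): ranking walks positions 4-3-2-5-1, expanding outward from the peak — single-peaked.
Bloc 5 (peak Echo at position 5): ranking walks positions 5-4-3-2-1, expanding outward from the peak — single-peaked.
Every ranking is single-peaked on this axis.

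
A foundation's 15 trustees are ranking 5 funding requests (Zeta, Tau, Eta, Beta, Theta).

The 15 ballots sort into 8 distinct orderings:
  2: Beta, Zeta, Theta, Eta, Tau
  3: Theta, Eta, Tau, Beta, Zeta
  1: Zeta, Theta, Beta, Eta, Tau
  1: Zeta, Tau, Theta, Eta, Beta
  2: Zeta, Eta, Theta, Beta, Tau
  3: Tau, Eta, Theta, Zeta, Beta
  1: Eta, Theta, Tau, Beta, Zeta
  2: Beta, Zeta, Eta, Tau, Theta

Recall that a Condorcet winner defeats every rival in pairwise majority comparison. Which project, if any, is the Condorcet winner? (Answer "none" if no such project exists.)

Head-to-head results (15 reviewers):
Zeta vs Tau: Zeta wins 8–7.
Zeta vs Eta: Zeta, 8–7.
Zeta vs Beta: Beta, 8–7.
Zeta vs Theta: Zeta, 8–7.
Tau vs Eta: Eta wins 11–4.
Tau–Beta: Tau 8–7.
Tau vs Theta: Theta, 9–6.
Eta–Beta: Eta 10–5.
Eta vs Theta: Eta wins 8–7.
Beta vs Theta: Theta wins 11–4.
Each project drops at least one matchup (Zeta loses to Beta; Tau loses to Zeta; Eta loses to Zeta; Beta loses to Tau; Theta loses to Zeta); the cycle Zeta > Tau > Beta > Zeta rules out a Condorcet winner.

none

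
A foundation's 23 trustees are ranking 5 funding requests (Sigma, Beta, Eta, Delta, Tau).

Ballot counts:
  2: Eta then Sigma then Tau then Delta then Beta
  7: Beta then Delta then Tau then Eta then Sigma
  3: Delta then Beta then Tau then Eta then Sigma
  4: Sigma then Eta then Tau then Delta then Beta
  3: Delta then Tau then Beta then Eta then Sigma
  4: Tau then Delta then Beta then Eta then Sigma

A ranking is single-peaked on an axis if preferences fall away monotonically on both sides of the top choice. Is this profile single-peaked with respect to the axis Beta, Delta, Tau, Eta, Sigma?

Axis positions: Beta=1, Delta=2, Tau=3, Eta=4, Sigma=5.
Faction 1 (peak Eta at position 4): ranking walks positions 4-5-3-2-1, expanding outward from the peak — single-peaked.
Faction 2 (peak Beta at position 1): ranking walks positions 1-2-3-4-5, expanding outward from the peak — single-peaked.
Faction 3 (peak Delta at position 2): ranking walks positions 2-1-3-4-5, expanding outward from the peak — single-peaked.
Faction 4 (peak Sigma at position 5): ranking walks positions 5-4-3-2-1, expanding outward from the peak — single-peaked.
Faction 5 (peak Delta at position 2): ranking walks positions 2-3-1-4-5, expanding outward from the peak — single-peaked.
Faction 6 (peak Tau at position 3): ranking walks positions 3-2-1-4-5, expanding outward from the peak — single-peaked.
Every ranking is single-peaked on this axis.

yes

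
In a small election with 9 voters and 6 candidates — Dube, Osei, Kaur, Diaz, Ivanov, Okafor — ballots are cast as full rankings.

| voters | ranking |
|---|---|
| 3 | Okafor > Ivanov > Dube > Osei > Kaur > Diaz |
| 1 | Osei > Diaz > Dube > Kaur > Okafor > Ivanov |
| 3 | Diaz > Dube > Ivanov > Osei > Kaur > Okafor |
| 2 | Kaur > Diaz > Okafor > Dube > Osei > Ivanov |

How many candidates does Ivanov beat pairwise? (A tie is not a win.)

2

Ivanov against each rival (9 voters):
Ivanov–Dube: Dube 6–3.
Ivanov vs Osei: Ivanov wins 6–3.
Ivanov vs Kaur: Ivanov, 6–3.
Ivanov–Diaz: Diaz 6–3.
Ivanov vs Okafor: Okafor wins 6–3.
Ivanov beats Osei, Kaur; loses to Dube, Diaz, Okafor — 2 pairwise wins.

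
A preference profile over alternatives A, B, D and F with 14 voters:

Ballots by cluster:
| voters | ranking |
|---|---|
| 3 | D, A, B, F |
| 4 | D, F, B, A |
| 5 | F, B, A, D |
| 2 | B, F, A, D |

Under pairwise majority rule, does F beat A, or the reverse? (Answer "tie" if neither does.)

Ballots ranking F above A: 4 + 5 + 2 = 11.
Ballots ranking A above F: 14 − 11 = 3.
F wins the head-to-head 11–3.

F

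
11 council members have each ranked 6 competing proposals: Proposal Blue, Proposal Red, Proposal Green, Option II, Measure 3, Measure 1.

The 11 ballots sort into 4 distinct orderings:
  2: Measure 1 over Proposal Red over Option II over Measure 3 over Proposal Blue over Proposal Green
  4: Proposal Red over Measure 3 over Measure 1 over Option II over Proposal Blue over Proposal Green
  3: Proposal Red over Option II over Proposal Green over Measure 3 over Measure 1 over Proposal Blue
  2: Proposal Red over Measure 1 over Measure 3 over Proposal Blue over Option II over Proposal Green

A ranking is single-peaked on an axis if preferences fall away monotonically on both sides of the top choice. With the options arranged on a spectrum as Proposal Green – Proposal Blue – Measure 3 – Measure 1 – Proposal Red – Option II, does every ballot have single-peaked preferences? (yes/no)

no

Axis positions: Proposal Green=1, Proposal Blue=2, Measure 3=3, Measure 1=4, Proposal Red=5, Option II=6.
Bloc 1 (peak Measure 1 at position 4): ranking walks positions 4-5-6-3-2-1, expanding outward from the peak — single-peaked.
Bloc 2: ranking walks positions 5-3-4-6-2-1; Measure 3 is ranked above Measure 1 even though Measure 1 lies between Measure 3 and the peak Proposal Red on the axis — preferences dip and rise again. Not single-peaked.
Bloc 3: ranking walks positions 5-6-1-3-4-2; Proposal Green is ranked above Measure 1 even though Measure 1 lies between Proposal Green and the peak Proposal Red on the axis — preferences dip and rise again. Not single-peaked.
Bloc 4 (peak Proposal Red at position 5): ranking walks positions 5-4-3-2-6-1, expanding outward from the peak — single-peaked.
Bloc 2 violates single-peakedness, so the profile is not single-peaked on this axis.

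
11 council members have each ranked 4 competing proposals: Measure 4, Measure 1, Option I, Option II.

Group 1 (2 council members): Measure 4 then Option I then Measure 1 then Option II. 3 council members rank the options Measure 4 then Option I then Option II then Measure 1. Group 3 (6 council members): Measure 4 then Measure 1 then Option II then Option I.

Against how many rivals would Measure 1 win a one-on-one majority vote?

Measure 1 against each rival (11 council members):
Measure 1–Measure 4: Measure 4 11–0.
Measure 1 vs Option I: 6 for Measure 1, 5 for Option I — Measure 1 by 6–5.
Measure 1 vs Option II: Measure 1 preferred on 2+6 = 8 ballots; Measure 1 wins 8–3.
Measure 1 beats Option I, Option II; loses to Measure 4 — 2 pairwise wins.

2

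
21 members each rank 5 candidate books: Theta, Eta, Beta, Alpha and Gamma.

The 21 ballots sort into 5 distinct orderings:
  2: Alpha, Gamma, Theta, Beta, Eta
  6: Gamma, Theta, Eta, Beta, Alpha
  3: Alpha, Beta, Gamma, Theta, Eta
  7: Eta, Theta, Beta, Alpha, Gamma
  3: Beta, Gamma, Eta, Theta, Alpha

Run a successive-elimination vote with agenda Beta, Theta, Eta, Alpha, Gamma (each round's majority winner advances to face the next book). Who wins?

Round 1: Beta vs Theta — 6–15, Theta advances.
Round 2: Theta vs Eta — 11–10, Theta advances.
Round 3: Theta vs Alpha — 16–5, Theta advances.
Round 4: Theta vs Gamma — 7–14, Gamma advances.
The agenda winner is Gamma.

Gamma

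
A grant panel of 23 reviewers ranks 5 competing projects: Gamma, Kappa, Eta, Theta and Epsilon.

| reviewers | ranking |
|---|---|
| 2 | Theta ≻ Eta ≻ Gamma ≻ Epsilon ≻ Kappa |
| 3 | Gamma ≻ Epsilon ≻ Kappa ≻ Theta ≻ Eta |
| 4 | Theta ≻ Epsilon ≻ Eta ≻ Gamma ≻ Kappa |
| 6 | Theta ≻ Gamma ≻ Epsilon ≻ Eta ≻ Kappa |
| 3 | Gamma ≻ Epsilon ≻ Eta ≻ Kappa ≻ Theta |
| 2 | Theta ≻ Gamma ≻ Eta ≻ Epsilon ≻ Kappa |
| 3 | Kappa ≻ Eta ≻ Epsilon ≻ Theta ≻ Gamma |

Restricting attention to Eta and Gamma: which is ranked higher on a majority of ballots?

Ballots ranking Eta above Gamma: 2 + 4 + 3 = 9.
Ballots ranking Gamma above Eta: 23 − 9 = 14.
Gamma wins the head-to-head 14–9.

Gamma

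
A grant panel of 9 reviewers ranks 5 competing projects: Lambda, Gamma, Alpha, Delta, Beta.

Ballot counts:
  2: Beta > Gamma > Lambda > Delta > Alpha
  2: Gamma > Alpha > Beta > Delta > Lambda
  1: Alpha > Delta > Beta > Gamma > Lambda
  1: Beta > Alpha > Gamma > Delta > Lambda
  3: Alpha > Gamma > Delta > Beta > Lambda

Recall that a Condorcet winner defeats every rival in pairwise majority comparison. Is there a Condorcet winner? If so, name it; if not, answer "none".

Alpha

Pairwise majorities:
Lambda–Gamma: Gamma 9–0.
Lambda vs Alpha: Alpha, 7–2.
Lambda vs Delta: Delta wins 7–2.
Lambda vs Beta: Beta, 9–0.
Gamma–Alpha: Alpha 5–4.
Gamma vs Delta: Gamma wins 8–1.
Gamma vs Beta: Gamma wins 5–4.
Alpha vs Delta: Alpha wins 7–2.
Alpha vs Beta: Alpha, 6–3.
Delta vs Beta: Beta wins 5–4.
Only Alpha has no losses; Alpha is the Condorcet winner.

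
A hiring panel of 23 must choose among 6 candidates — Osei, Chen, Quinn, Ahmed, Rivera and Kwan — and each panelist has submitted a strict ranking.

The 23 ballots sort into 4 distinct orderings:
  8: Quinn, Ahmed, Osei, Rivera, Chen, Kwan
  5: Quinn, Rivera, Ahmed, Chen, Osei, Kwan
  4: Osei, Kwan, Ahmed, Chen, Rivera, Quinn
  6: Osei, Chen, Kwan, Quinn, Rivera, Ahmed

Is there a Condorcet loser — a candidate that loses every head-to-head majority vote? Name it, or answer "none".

Kwan

Head-to-head results (23 committee members):
Osei vs Chen: Osei, 18–5.
Osei–Quinn: Quinn 13–10.
Osei vs Ahmed: Osei is ranked higher on 4+6 = 10 ballots, Ahmed on 13. Ahmed wins 13–10.
Osei vs Rivera: Osei, 18–5.
Osei vs Kwan: Osei, 23–0.
Chen–Quinn: Quinn 13–10.
Chen vs Ahmed: Ahmed wins 17–6.
Chen vs Rivera: Chen preferred on 4+6 = 10 ballots; Rivera wins 13–10.
Chen vs Kwan: 19 to 4, Chen.
Quinn vs Ahmed: Quinn is ranked higher on 8+5+6 = 19 ballots, Ahmed on 4. Quinn wins 19–4.
Quinn–Rivera: Quinn 19–4.
Quinn vs Kwan: 13 to 10, Quinn.
Ahmed vs Rivera: Ahmed is ranked higher on 8+4 = 12 ballots, Rivera on 11. Ahmed wins 12–11.
Ahmed–Kwan: Ahmed 13–10.
Rivera vs Kwan: Rivera is ranked higher on 8+5 = 13 ballots, Kwan on 10. Rivera wins 13–10.
Kwan is beaten in every head-to-head and is the Condorcet loser.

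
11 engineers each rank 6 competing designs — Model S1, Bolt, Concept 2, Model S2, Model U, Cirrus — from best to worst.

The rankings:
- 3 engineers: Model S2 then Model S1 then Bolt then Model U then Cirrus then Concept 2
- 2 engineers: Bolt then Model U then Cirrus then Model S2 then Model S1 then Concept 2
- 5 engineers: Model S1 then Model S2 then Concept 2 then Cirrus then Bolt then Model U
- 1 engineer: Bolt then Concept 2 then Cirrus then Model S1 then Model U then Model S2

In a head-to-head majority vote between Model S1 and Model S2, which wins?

Ballots ranking Model S1 above Model S2: 5 + 1 = 6.
Ballots ranking Model S2 above Model S1: 11 − 6 = 5.
Model S1 wins the head-to-head 6–5.

Model S1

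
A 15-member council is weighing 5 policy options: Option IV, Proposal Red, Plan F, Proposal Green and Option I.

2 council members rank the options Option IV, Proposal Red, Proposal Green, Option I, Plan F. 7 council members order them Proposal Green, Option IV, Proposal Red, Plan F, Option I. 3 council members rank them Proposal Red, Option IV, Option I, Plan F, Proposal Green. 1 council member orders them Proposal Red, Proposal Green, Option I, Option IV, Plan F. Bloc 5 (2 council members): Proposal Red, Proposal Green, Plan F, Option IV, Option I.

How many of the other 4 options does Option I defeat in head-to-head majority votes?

Option I against each rival (15 council members):
Option I–Option IV: Option IV 14–1.
Option I vs Proposal Red: Proposal Red wins 15–0.
Option I vs Plan F: Plan F wins 9–6.
Option I vs Proposal Green: Proposal Green, 12–3.
Option I beats no one; loses to Option IV, Proposal Red, Plan F, Proposal Green — 0 pairwise wins.

0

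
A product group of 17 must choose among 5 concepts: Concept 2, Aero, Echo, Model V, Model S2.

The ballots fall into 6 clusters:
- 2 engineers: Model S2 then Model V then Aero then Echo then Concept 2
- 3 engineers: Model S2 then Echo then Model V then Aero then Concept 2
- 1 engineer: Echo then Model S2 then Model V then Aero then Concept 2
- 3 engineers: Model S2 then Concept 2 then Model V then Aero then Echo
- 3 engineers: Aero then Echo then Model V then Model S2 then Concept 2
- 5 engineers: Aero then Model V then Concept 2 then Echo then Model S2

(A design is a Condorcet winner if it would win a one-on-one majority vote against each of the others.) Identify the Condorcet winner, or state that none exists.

none

Pairwise majorities:
Concept 2 vs Aero: Concept 2 is ranked higher on 3 ballots, Aero on 14. Aero wins 14–3.
Concept 2 vs Echo: Concept 2 preferred on 3+5 = 8 ballots; Echo wins 9–8.
Concept 2 vs Model V: 3 for Concept 2, 14 for Model V — Model V by 14–3.
Concept 2 vs Model S2: 5 for Concept 2, 12 for Model S2 — Model S2 by 12–5.
Aero vs Echo: 13 to 4, Aero.
Aero vs Model V: Aero preferred on 3+5 = 8 ballots; Model V wins 9–8.
Aero vs Model S2: Aero is ranked higher on 3+5 = 8 ballots, Model S2 on 9. Model S2 wins 9–8.
Echo vs Model V: 3+1+3 = 7 for Echo, 10 for Model V — Model V by 10–7.
Echo vs Model S2: 1+3+5 = 9 for Echo, 8 for Model S2 — Echo by 9–8.
Model V vs Model S2: Model V preferred on 3+5 = 8 ballots; Model S2 wins 9–8.
No design is unbeaten: Concept 2 loses to Aero; Aero loses to Model V; Echo loses to Aero; Model V loses to Model S2; Model S2 loses to Echo. In particular Aero > Echo > Model S2 > Aero is a majority cycle — no Condorcet winner exists.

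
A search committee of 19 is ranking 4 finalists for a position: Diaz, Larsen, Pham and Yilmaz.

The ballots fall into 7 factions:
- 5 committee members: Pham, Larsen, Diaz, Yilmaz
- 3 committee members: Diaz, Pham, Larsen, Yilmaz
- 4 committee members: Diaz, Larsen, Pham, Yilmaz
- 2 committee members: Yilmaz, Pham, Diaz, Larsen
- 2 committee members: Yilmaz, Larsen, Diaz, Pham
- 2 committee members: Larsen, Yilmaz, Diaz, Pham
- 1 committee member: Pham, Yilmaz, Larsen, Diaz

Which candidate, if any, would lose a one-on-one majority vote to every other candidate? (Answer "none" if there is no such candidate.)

Yilmaz

Pairwise majorities:
Diaz vs Larsen: Diaz is ranked higher on 3+4+2 = 9 ballots, Larsen on 10. Larsen wins 10–9.
Diaz vs Pham: Diaz, 11–8.
Diaz vs Yilmaz: Diaz, 12–7.
Larsen vs Pham: Larsen preferred on 4+2+2 = 8 ballots; Pham wins 11–8.
Larsen vs Yilmaz: Larsen is ranked higher on 5+3+4+2 = 14 ballots, Yilmaz on 5. Larsen wins 14–5.
Pham vs Yilmaz: Pham preferred on 5+3+4+1 = 13 ballots; Pham wins 13–6.
Yilmaz is beaten in every head-to-head and is the Condorcet loser.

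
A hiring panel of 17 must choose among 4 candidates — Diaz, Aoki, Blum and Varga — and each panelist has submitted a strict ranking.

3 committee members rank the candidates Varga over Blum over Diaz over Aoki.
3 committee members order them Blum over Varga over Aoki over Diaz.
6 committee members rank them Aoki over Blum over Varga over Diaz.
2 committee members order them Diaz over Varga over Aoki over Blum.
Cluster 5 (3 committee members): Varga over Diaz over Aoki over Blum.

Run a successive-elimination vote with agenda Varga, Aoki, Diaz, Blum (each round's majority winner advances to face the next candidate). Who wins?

Round 1: Varga vs Aoki — 11–6, Varga advances.
Round 2: Varga vs Diaz — 15–2, Varga advances.
Round 3: Varga vs Blum — 8–9, Blum advances.
The agenda winner is Blum.

Blum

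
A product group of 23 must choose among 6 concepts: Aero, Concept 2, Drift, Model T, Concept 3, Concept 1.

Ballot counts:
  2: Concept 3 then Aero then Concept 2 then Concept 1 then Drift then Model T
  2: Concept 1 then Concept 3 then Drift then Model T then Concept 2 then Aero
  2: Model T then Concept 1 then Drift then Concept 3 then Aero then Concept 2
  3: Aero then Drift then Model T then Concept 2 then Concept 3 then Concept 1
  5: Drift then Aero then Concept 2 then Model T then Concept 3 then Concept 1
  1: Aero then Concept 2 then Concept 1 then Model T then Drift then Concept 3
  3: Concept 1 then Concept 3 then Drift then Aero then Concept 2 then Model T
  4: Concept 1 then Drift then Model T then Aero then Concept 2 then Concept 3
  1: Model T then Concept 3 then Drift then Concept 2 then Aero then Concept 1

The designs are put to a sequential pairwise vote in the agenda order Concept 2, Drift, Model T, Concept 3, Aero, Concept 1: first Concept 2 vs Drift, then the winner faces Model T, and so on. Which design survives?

Concept 1

Round 1: Concept 2 vs Drift — 3–20, Drift advances.
Round 2: Drift vs Model T — 19–4, Drift advances.
Round 3: Drift vs Concept 3 — 15–8, Drift advances.
Round 4: Drift vs Aero — 17–6, Drift advances.
Round 5: Drift vs Concept 1 — 9–14, Concept 1 advances.
The agenda winner is Concept 1.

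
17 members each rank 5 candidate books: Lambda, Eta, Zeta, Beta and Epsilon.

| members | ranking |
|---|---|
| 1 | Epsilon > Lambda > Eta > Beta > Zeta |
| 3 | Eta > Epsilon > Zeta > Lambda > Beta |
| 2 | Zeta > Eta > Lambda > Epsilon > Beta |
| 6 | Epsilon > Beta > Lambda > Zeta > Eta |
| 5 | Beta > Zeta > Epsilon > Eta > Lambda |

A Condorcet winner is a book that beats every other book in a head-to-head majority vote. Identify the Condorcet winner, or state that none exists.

Check each pair by majority over 17 ballots:
Lambda vs Eta: Eta wins 10–7.
Lambda vs Zeta: Zeta wins 10–7.
Lambda–Beta: Beta 11–6.
Lambda vs Epsilon: Epsilon, 15–2.
Eta vs Zeta: Zeta, 13–4.
Eta vs Beta: Beta wins 11–6.
Eta–Epsilon: Epsilon 12–5.
Zeta vs Beta: Beta wins 12–5.
Zeta vs Epsilon: Epsilon, 10–7.
Beta vs Epsilon: Epsilon wins 12–5.
Epsilon wins every pairwise contest, so Epsilon is the Condorcet winner.

Epsilon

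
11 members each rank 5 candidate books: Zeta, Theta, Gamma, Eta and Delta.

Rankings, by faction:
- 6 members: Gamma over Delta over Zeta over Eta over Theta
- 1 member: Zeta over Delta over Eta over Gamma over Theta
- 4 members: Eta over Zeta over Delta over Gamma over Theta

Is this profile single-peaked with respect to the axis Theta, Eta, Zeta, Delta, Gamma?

Axis positions: Theta=1, Eta=2, Zeta=3, Delta=4, Gamma=5.
Faction 1 (peak Gamma at position 5): ranking walks positions 5-4-3-2-1, expanding outward from the peak — single-peaked.
Faction 2 (peak Zeta at position 3): ranking walks positions 3-4-2-5-1, expanding outward from the peak — single-peaked.
Faction 3 (peak Eta at position 2): ranking walks positions 2-3-4-5-1, expanding outward from the peak — single-peaked.
Every ranking is single-peaked on this axis.

yes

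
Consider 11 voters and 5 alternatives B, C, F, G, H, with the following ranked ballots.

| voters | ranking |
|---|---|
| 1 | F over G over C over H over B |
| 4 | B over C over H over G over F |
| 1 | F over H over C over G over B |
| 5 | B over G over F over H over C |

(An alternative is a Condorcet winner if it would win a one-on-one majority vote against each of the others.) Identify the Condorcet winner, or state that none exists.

Head-to-head results (11 voters):
B vs C: B, 9–2.
B vs F: 4+5 = 9 for B, 2 for F — B by 9–2.
B vs G: B is ranked higher on 4+5 = 9 ballots, G on 2. B wins 9–2.
B vs H: B wins 9–2.
C vs F: C preferred on 4 ballots; F wins 7–4.
C vs G: 5 to 6, G.
C vs H: H, 6–5.
F vs G: G wins 9–2.
F vs H: F wins 7–4.
G vs H: G, 6–5.
B beats each of C, F, G, H — B is the Condorcet winner.

B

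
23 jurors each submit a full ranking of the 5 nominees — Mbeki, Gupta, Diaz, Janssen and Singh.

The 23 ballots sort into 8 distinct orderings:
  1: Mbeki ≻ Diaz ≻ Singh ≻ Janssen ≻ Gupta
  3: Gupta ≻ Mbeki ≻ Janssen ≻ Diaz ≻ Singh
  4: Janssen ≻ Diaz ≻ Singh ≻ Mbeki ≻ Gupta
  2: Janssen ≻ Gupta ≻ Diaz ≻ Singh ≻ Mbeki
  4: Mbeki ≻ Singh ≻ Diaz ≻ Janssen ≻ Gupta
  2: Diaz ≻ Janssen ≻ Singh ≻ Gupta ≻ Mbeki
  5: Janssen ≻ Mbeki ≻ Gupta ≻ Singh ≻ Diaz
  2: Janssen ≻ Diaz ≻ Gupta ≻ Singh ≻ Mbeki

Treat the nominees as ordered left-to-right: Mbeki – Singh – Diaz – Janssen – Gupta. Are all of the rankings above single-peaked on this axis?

Axis positions: Mbeki=1, Singh=2, Diaz=3, Janssen=4, Gupta=5.
Type 1: ranking walks positions 1-3-2-4-5; Diaz is ranked above Singh even though Singh lies between Diaz and the peak Mbeki on the axis — preferences dip and rise again. Not single-peaked.
Type 2: ranking walks positions 5-1-4-3-2; Mbeki is ranked above Janssen even though Janssen lies between Mbeki and the peak Gupta on the axis — preferences dip and rise again. Not single-peaked.
Type 3 (peak Janssen at position 4): ranking walks positions 4-3-2-1-5, expanding outward from the peak — single-peaked.
Type 4 (peak Janssen at position 4): ranking walks positions 4-5-3-2-1, expanding outward from the peak — single-peaked.
Type 5 (peak Mbeki at position 1): ranking walks positions 1-2-3-4-5, expanding outward from the peak — single-peaked.
Type 6 (peak Diaz at position 3): ranking walks positions 3-4-2-5-1, expanding outward from the peak — single-peaked.
Type 7: ranking walks positions 4-1-5-2-3; Mbeki is ranked above Diaz even though Diaz lies between Mbeki and the peak Janssen on the axis — preferences dip and rise again. Not single-peaked.
Type 8 (peak Janssen at position 4): ranking walks positions 4-3-5-2-1, expanding outward from the peak — single-peaked.
Type 1 violates single-peakedness, so the profile is not single-peaked on this axis.

no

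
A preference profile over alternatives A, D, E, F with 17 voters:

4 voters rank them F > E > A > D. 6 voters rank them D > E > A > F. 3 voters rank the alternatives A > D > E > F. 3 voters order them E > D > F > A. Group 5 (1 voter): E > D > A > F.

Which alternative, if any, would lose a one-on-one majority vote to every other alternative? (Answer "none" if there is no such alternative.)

Head-to-head results (17 voters):
A–D: D 10–7.
A vs E: A preferred on 3 ballots; E wins 14–3.
A–F: A 10–7.
D–E: D 9–8.
D vs F: D wins 13–4.
E vs F: E is ranked higher on 6+3+3+1 = 13 ballots, F on 4. E wins 13–4.
F loses to every other alternative — it is the Condorcet loser.

F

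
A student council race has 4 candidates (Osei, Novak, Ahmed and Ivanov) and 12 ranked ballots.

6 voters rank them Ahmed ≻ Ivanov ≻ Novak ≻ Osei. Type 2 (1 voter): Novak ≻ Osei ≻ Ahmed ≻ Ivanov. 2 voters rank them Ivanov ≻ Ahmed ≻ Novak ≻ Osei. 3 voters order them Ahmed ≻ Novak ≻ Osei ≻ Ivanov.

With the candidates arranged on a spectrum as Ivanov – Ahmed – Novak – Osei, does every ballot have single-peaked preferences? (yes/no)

yes

Axis positions: Ivanov=1, Ahmed=2, Novak=3, Osei=4.
Type 1 (peak Ahmed at position 2): ranking walks positions 2-1-3-4, expanding outward from the peak — single-peaked.
Type 2 (peak Novak at position 3): ranking walks positions 3-4-2-1, expanding outward from the peak — single-peaked.
Type 3 (peak Ivanov at position 1): ranking walks positions 1-2-3-4, expanding outward from the peak — single-peaked.
Type 4 (peak Ahmed at position 2): ranking walks positions 2-3-4-1, expanding outward from the peak — single-peaked.
Every ranking is single-peaked on this axis.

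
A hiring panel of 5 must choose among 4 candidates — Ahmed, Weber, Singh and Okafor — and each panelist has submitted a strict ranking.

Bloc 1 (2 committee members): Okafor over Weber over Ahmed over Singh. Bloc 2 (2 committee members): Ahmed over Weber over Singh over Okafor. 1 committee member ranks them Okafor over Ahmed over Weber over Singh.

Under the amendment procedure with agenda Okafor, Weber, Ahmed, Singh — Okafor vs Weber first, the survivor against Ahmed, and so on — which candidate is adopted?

Okafor

Round 1: Okafor vs Weber — 3–2, Okafor advances.
Round 2: Okafor vs Ahmed — 3–2, Okafor advances.
Round 3: Okafor vs Singh — 3–2, Okafor advances.
Okafor survives the agenda.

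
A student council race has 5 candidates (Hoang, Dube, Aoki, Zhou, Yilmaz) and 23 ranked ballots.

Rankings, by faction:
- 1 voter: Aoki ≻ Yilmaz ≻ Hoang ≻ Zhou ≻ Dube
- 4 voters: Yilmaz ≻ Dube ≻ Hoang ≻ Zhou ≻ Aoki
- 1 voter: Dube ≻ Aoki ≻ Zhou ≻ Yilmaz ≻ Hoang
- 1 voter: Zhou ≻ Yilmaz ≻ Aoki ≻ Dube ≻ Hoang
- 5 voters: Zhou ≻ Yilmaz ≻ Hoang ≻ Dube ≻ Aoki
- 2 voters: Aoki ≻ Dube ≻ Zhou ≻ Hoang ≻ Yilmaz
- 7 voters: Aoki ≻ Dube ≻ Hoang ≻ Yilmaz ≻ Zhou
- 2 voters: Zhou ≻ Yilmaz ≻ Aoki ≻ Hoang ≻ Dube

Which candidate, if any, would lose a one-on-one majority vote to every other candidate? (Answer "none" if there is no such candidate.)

Pairwise majorities:
Hoang vs Dube: 1+5+2 = 8 for Hoang, 15 for Dube — Dube by 15–8.
Hoang vs Aoki: Hoang preferred on 4+5 = 9 ballots; Aoki wins 14–9.
Hoang vs Zhou: Hoang, 12–11.
Hoang vs Yilmaz: 9 to 14, Yilmaz.
Dube vs Aoki: Aoki, 13–10.
Dube vs Zhou: Dube is ranked higher on 4+1+2+7 = 14 ballots, Zhou on 9. Dube wins 14–9.
Dube vs Yilmaz: Dube is ranked higher on 1+2+7 = 10 ballots, Yilmaz on 13. Yilmaz wins 13–10.
Aoki vs Zhou: Aoki is ranked higher on 1+1+2+7 = 11 ballots, Zhou on 12. Zhou wins 12–11.
Aoki vs Yilmaz: Yilmaz, 12–11.
Zhou vs Yilmaz: Yilmaz, 12–11.
No candidate is winless: Hoang beats Zhou; Dube beats Hoang; Aoki beats Hoang; Zhou beats Aoki; Yilmaz beats Hoang. There is no Condorcet loser.

none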